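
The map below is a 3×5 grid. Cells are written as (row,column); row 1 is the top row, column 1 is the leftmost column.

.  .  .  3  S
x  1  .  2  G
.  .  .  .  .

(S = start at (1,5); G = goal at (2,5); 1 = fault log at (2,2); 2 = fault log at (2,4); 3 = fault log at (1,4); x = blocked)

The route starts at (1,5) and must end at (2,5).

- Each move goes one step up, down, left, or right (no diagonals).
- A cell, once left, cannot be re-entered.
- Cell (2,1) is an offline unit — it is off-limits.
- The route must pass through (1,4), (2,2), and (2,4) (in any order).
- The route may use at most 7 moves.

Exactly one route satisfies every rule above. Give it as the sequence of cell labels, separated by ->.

(1,5) -> (1,4) -> (1,3) -> (1,2) -> (2,2) -> (2,3) -> (2,4) -> (2,5)

The budget equals the shortest possible length, so every move has to be on a shortest route through the required cells.
Route from (1,5): 3× left (reaching (1,2)), down to (2,2), 3× right (reaching (2,5)) — 7 moves in all.
Check: all required cells visited; 7 ≤ 7 moves.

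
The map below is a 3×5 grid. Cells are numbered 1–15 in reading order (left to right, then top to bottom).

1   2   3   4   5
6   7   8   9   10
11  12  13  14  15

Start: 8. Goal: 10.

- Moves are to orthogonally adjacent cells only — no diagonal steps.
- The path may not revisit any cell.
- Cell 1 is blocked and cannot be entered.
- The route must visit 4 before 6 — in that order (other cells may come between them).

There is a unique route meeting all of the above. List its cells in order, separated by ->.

8 -> 9 -> 4 -> 3 -> 2 -> 7 -> 6 -> 11 -> 12 -> 13 -> 14 -> 15 -> 10

The waypoints must appear in the order 4, 6, with no cell reused.
Route from 8: right 1 to 9, up 1 to 4, left 2 to 2, down 1 to 7, left 1 to 6, down 1 to 11, right 4 to 15, up 1 to 10 — 12 moves in all.
Check: order respected (4 at step 2, 6 at step 6).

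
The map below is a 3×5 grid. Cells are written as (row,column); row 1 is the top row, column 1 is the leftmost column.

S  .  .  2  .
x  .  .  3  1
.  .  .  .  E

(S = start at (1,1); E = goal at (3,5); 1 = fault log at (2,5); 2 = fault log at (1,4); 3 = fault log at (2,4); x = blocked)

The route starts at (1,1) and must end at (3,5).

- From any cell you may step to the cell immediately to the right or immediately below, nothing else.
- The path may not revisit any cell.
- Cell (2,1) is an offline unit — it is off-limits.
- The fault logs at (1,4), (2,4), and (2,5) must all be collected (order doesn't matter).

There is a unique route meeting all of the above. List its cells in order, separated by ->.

Moves only go right or down, so the column and row indices never decrease.
Route from (1,1): right 3 to (1,4), down 1 to (2,4), right 1 to (2,5), down 1 to (3,5) — 6 moves in all.
Check: all required cells visited.

(1,1) -> (1,2) -> (1,3) -> (1,4) -> (2,4) -> (2,5) -> (3,5)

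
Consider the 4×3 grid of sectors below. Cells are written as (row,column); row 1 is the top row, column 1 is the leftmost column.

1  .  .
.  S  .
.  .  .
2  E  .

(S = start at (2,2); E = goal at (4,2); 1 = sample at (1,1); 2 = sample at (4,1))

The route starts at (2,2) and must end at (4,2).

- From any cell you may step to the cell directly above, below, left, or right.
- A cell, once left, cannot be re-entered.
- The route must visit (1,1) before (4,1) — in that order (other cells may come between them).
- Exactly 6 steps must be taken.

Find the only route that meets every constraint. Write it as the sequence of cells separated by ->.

(2,2) -> (1,2) -> (1,1) -> (2,1) -> (3,1) -> (4,1) -> (4,2)

The waypoints must appear in the order (1,1), (4,1), with no cell reused.
Route from (2,2): up 1 to (1,2), left 1 to (1,1), down 3 to (4,1), right 1 to (4,2) — 6 moves in all.
Check: order respected (1 at step 2, 2 at step 5); 6 moves as required.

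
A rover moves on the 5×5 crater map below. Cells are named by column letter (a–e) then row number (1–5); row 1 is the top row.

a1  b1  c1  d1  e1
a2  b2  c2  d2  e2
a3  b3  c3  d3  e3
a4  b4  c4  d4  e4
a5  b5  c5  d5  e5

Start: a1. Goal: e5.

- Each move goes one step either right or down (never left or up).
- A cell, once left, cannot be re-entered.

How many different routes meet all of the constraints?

70

A right/down-only route from a1 to e5 makes exactly 4 down-moves and 4 right-moves in some order.
With no other constraints that would be C(8,4) = 70 routes.
That gives 70 routes.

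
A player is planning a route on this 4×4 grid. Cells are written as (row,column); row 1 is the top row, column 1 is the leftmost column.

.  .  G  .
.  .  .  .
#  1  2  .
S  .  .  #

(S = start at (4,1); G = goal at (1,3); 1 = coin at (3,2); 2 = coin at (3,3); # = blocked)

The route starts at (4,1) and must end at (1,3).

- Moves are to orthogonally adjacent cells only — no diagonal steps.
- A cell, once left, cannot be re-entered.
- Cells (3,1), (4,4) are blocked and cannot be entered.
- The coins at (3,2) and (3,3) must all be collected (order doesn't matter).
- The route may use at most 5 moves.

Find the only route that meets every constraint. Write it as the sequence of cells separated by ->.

The 5-move cap with required stops at (3,2), (3,3) leaves no slack for detours.
Route from (4,1): right 1 to (4,2), up 1 to (3,2), right 1 to (3,3), up 2 to (1,3) — 5 moves in all.
Check: all required cells visited; 5 ≤ 5 moves.

(4,1) -> (4,2) -> (3,2) -> (3,3) -> (2,3) -> (1,3)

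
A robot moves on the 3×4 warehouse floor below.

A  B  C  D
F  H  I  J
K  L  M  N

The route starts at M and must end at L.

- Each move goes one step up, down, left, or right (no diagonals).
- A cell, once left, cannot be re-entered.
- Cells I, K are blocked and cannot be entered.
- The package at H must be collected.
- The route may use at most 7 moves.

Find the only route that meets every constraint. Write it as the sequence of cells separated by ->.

M -> N -> J -> D -> C -> B -> H -> L

Any route must reach H and still end at L within 7 moves, so the order of the required stops is forced.
Route from M: right to N, 2× up (reaching D), 2× left (reaching B), 2× down (reaching L) — 7 moves in all.
Check: all required cells visited; 7 ≤ 7 moves.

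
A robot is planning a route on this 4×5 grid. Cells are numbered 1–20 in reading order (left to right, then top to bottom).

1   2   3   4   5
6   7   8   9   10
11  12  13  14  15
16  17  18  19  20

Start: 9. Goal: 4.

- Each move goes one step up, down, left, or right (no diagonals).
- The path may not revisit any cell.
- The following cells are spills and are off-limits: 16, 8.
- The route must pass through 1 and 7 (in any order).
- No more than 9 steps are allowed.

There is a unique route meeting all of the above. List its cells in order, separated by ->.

The 9-move cap with required stops at 1, 7 leaves no slack for detours.
Route from 9: down 1 to 14, left 2 to 12, up 1 to 7, left 1 to 6, up 1 to 1, right 3 to 4 — 9 moves in all.
Check: all required cells visited; 9 ≤ 9 moves.

9 -> 14 -> 13 -> 12 -> 7 -> 6 -> 1 -> 2 -> 3 -> 4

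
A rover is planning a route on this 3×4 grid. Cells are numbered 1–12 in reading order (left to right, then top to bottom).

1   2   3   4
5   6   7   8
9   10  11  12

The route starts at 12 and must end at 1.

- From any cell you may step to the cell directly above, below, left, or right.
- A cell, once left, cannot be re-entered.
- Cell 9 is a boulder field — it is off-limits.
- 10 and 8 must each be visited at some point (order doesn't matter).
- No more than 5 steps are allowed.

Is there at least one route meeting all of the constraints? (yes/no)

no

Even ignoring the no-revisit rule, getting from 12 to 1, taking the cheapest ordering 12 → 8 → 10 → 1 needs at least 1 + 3 + 3 = 7 moves (Manhattan distance per leg), which exceeds the 5-move limit.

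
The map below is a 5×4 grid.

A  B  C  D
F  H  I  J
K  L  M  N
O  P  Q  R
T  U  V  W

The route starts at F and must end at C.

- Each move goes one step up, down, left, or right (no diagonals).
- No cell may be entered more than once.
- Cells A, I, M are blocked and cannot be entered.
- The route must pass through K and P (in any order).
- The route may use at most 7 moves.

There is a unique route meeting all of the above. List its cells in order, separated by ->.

The 7-move cap with required stops at K, P leaves no slack for detours.
Route from F: down 2 to O, right 1 to P, up 3 to B, right 1 to C — 7 moves in all.
Check: all required cells visited; 7 ≤ 7 moves.

F -> K -> O -> P -> L -> H -> B -> C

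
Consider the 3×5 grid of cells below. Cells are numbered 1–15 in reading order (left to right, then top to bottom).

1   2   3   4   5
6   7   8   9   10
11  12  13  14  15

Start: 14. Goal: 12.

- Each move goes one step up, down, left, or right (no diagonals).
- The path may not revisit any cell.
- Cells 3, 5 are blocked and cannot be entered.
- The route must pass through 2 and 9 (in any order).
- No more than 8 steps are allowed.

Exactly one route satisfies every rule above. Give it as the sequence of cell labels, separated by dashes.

The budget equals the shortest possible length, so every move has to be on a shortest route through the required cells.
Route from 14: up 1 to 9, left 2 to 7, up 1 to 2, left 1 to 1, down 2 to 11, right 1 to 12 — 8 moves in all.
Check: all required cells visited; 8 ≤ 8 moves.

14 - 9 - 8 - 7 - 2 - 1 - 6 - 11 - 12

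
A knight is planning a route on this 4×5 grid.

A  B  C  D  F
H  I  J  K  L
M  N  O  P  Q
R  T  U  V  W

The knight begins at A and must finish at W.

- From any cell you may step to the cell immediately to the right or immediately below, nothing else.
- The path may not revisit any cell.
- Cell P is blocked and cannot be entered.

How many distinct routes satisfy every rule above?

A right/down-only route from A to W makes exactly 3 down-moves and 4 right-moves in some order.
With no other constraints that would be C(7,3) = 35 routes.
Subtract routes through each blocked cell (inclusion–exclusion for overlaps): − through P: 20 → 15.
That gives 15 routes.

15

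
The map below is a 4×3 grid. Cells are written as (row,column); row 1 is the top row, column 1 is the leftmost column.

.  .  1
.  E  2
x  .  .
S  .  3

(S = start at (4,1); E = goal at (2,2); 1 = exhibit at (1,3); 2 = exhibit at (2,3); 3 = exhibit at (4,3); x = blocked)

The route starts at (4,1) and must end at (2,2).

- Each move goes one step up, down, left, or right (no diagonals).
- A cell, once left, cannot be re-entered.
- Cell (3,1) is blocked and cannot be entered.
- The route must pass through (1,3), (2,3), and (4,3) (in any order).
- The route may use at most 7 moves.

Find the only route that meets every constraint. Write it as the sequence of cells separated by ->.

The budget equals the shortest possible length, so every move has to be on a shortest route through the required cells.
Route from (4,1): 2× right (reaching (4,3)), 3× up (reaching (1,3)), left to (1,2), down to (2,2) — 7 moves in all.
Check: all required cells visited; 7 ≤ 7 moves.

(4,1) -> (4,2) -> (4,3) -> (3,3) -> (2,3) -> (1,3) -> (1,2) -> (2,2)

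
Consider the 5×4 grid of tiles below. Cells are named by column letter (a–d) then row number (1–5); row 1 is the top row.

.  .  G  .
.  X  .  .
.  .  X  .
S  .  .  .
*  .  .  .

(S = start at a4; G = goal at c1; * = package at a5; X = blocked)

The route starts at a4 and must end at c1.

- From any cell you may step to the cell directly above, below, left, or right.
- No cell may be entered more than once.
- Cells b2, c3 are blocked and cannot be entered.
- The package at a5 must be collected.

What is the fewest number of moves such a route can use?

Any route passes through a5 somewhere between a4 and c1. Summing Manhattan distances along the two legs (a4 → a5 → c1) gives a lower bound of 1 + 6 = 7 moves.
The shortest route satisfying every rule uses 9 moves: a4 → a5 → b5 → b4 → b3 → a3 → a2 → a1 → b1 → c1.
The bound of 7 isn't tight here; checking systematically, no route of length 7 through 8 satisfies every constraint, so 9 is the minimum.

9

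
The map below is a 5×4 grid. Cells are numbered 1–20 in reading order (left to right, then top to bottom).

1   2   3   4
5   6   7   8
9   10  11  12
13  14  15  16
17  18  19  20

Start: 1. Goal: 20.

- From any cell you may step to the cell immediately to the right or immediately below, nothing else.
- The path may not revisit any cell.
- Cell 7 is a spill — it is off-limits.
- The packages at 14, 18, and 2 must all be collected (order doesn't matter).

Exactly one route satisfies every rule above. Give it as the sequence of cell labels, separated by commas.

1, 2, 6, 10, 14, 18, 19, 20

Moves only go right or down, so the column and row indices never decrease.
Route from 1: right to 2, 4× down (reaching 18), 2× right (reaching 20) — 7 moves in all.
Check: all required cells visited.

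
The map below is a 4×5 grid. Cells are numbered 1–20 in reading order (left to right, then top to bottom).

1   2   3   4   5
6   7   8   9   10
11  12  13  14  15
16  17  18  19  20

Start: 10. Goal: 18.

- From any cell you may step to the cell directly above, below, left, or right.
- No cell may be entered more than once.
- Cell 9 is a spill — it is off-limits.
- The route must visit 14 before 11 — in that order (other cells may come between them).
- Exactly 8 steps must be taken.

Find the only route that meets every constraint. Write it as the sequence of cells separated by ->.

The waypoints must appear in the order 14, 11, with no cell reused.
Route from 10: down to 15, 4× left (reaching 11), down to 16, 2× right (reaching 18) — 8 moves in all.
Check: order respected (14 at step 2, 11 at step 5); 8 moves as required.

10 -> 15 -> 14 -> 13 -> 12 -> 11 -> 16 -> 17 -> 18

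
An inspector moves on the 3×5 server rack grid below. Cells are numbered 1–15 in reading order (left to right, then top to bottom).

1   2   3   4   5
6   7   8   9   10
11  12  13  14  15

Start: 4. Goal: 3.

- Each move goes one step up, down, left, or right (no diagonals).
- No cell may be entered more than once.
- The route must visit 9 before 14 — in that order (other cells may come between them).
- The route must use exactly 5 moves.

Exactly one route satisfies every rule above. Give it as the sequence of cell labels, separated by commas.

The waypoints must appear in the order 9, 14, with no cell reused.
Route from 4: 2× down (reaching 14), left to 13, 2× up (reaching 3) — 5 moves in all.
Check: order respected (9 at step 1, 14 at step 2); 5 moves as required.

4, 9, 14, 13, 8, 3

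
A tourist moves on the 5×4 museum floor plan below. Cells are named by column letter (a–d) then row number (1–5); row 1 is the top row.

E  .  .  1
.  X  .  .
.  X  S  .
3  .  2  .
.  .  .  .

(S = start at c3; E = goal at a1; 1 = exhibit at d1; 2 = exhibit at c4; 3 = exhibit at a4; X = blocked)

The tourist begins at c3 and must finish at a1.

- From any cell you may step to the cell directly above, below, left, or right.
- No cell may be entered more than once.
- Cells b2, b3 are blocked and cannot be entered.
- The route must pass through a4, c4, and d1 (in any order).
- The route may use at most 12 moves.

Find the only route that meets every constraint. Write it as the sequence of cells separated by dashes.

c3 - c2 - c1 - d1 - d2 - d3 - d4 - c4 - b4 - a4 - a3 - a2 - a1

The 12-move cap with required stops at a4, c4, d1 leaves no slack for detours.
Route from c3: up 2 to c1, right 1 to d1, down 3 to d4, left 3 to a4, up 3 to a1 — 12 moves in all.
Check: all required cells visited; 12 ≤ 12 moves.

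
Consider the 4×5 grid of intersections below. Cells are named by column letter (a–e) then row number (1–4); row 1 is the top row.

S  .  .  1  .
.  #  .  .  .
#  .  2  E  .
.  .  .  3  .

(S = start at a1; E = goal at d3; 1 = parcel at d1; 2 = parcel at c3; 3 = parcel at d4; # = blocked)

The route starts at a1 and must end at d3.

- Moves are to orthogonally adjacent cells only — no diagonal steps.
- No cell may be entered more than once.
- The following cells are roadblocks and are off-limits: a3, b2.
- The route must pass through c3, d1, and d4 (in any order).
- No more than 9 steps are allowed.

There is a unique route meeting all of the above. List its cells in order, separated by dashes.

The 9-move cap with required stops at c3, d1, d4 leaves no slack for detours.
Route from a1: right 3 to d1, down 1 to d2, left 1 to c2, down 2 to c4, right 1 to d4, up 1 to d3 — 9 moves in all.
Check: all required cells visited; 9 ≤ 9 moves.

a1 - b1 - c1 - d1 - d2 - c2 - c3 - c4 - d4 - d3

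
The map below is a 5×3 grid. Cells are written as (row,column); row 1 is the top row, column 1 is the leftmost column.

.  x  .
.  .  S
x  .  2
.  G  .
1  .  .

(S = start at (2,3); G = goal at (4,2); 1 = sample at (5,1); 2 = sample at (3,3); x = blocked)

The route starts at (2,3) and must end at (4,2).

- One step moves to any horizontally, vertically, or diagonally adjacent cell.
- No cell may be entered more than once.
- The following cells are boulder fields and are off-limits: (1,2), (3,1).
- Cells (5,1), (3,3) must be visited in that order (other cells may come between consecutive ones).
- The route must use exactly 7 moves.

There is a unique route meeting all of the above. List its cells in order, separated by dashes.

The waypoints must appear in the order (5,1), (3,3), with no cell reused.
Route from (2,3): 2× down-left (reaching (4,1)), down to (5,1), right to (5,2), up-right to (4,3), up to (3,3), down-left to (4,2) — 7 moves in all.
Check: order respected (1 at step 3, 2 at step 6); 7 moves as required.

(2,3) - (3,2) - (4,1) - (5,1) - (5,2) - (4,3) - (3,3) - (4,2)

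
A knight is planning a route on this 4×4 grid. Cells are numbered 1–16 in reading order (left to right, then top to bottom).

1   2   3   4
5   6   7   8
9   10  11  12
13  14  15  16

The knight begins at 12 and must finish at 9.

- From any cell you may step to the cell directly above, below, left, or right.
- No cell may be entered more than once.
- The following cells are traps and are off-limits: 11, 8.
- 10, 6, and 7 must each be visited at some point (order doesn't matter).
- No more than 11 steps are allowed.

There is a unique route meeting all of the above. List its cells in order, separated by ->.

12 -> 16 -> 15 -> 14 -> 10 -> 6 -> 7 -> 3 -> 2 -> 1 -> 5 -> 9

The 11-move cap with required stops at 10, 6, 7 leaves no slack for detours.
Route from 12: down 1 to 16, left 2 to 14, up 2 to 6, right 1 to 7, up 1 to 3, left 2 to 1, down 2 to 9 — 11 moves in all.
Check: all required cells visited; 11 ≤ 11 moves.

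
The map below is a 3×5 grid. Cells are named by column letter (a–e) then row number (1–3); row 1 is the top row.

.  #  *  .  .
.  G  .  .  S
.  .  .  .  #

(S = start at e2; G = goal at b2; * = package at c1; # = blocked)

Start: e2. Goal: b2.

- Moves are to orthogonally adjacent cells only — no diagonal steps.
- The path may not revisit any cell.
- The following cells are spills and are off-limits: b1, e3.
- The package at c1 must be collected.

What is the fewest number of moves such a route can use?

5

Any route passes through c1 somewhere between e2 and b2. Summing Manhattan distances along the two legs (e2 → c1 → b2) gives a lower bound of 3 + 2 = 5 moves.
A route of 5 moves achieves this: e2 → e1 → d1 → c1 → c2 → b2.
Since 5 matches the lower bound, it is optimal.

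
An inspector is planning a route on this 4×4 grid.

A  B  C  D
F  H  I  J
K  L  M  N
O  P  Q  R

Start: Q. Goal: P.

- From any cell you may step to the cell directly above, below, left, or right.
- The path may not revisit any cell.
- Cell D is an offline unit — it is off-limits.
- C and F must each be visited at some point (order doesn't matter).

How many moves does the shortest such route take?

9

Any route passes through C and F in some order between Q and P. Summing Manhattan distances along each leg and taking the cheapest ordering (Q → C → F → P) gives a lower bound of 3 + 3 + 3 = 9 moves.
A route of 9 moves achieves this: Q → M → I → C → B → H → F → K → O → P.
Since 9 matches the lower bound, it is optimal.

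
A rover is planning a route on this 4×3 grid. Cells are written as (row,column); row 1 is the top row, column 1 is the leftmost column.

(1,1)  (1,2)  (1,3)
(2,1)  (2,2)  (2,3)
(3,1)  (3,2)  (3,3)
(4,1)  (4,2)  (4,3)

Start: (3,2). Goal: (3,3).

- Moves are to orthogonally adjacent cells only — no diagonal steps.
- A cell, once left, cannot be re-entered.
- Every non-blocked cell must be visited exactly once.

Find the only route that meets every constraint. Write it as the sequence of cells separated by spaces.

(3,2) (2,2) (2,3) (1,3) (1,2) (1,1) (2,1) (3,1) (4,1) (4,2) (4,3) (3,3)

Need to visit all 12 open cells exactly once, starting at (3,2) and ending at (3,3).
Route from (3,2): up 1 to (2,2), right 1 to (2,3), up 1 to (1,3), left 2 to (1,1), down 3 to (4,1), right 2 to (4,3), up 1 to (3,3) — 11 moves in all.
Check: all 12 open cells covered.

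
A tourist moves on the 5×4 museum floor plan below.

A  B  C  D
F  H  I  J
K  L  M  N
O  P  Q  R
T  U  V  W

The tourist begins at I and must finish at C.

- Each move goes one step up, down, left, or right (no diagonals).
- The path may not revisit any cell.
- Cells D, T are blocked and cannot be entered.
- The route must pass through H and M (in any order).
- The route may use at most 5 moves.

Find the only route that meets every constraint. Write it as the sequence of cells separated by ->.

I -> M -> L -> H -> B -> C

The 5-move cap with required stops at H, M leaves no slack for detours.
Route from I: down to M, left to L, 2× up (reaching B), right to C — 5 moves in all.
Check: all required cells visited; 5 ≤ 5 moves.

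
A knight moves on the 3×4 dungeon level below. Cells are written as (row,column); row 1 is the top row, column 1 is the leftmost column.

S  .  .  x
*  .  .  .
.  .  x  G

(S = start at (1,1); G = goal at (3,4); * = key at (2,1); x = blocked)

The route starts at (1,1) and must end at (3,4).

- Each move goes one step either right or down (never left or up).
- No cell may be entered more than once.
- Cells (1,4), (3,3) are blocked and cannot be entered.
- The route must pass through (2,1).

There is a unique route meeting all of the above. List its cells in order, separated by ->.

(1,1) -> (2,1) -> (2,2) -> (2,3) -> (2,4) -> (3,4)

Moves only go right or down, so the column and row indices never decrease.
Route from (1,1): down 1 to (2,1), right 3 to (2,4), down 1 to (3,4) — 5 moves in all.
Check: all required cells visited.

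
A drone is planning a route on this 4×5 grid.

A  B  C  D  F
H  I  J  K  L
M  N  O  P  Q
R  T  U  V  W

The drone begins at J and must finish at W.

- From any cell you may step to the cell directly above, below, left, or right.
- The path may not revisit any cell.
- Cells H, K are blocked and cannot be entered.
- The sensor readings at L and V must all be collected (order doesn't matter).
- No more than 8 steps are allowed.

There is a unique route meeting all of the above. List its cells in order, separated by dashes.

The budget equals the shortest possible length, so every move has to be on a shortest route through the required cells.
Route from J: up 1 to C, right 2 to F, down 2 to Q, left 1 to P, down 1 to V, right 1 to W — 8 moves in all.
Check: all required cells visited; 8 ≤ 8 moves.

J - C - D - F - L - Q - P - V - W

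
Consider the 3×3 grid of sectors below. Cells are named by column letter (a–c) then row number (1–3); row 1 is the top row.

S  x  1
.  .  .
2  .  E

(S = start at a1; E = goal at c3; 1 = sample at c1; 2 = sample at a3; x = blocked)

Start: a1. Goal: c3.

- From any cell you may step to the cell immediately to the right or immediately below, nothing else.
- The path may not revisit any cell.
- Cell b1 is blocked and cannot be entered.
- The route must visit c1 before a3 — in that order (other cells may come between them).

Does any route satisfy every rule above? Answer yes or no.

no

a3 lies to the left of c1, so going from c1 to a3 would need a leftward move — but moves only go right/down, so c1 cannot be visited before a3.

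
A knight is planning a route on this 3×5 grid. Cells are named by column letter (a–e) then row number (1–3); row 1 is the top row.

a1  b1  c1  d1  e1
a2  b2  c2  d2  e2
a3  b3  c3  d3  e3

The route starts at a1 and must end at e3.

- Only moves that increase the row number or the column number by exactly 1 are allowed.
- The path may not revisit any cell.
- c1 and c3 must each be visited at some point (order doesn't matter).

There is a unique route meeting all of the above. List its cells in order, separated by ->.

Moves only go right or down, so the column and row indices never decrease.
Route from a1: 2× right (reaching c1), 2× down (reaching c3), 2× right (reaching e3) — 6 moves in all.
Check: all required cells visited.

a1 -> b1 -> c1 -> c2 -> c3 -> d3 -> e3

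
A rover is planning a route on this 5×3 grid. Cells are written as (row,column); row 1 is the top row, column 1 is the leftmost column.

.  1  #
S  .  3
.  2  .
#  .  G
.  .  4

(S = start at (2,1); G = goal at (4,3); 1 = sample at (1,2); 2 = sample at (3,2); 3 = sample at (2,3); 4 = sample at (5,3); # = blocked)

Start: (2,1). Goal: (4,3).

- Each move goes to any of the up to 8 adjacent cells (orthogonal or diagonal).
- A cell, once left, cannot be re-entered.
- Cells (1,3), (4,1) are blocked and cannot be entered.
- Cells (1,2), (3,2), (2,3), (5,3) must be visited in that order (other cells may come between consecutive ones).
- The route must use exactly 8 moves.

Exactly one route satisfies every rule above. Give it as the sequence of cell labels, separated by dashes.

(2,1) - (1,2) - (2,2) - (3,2) - (2,3) - (3,3) - (4,2) - (5,3) - (4,3)

The waypoints must appear in the order (1,2), (3,2), (2,3), (5,3), with no cell reused.
Route from (2,1): up-right 1 to (1,2), down 2 to (3,2), up-right 1 to (2,3), down 1 to (3,3), down-left 1 to (4,2), down-right 1 to (5,3), up 1 to (4,3) — 8 moves in all.
Check: order respected (1 at step 1, 2 at step 3, 3 at step 4, 4 at step 7); 8 moves as required.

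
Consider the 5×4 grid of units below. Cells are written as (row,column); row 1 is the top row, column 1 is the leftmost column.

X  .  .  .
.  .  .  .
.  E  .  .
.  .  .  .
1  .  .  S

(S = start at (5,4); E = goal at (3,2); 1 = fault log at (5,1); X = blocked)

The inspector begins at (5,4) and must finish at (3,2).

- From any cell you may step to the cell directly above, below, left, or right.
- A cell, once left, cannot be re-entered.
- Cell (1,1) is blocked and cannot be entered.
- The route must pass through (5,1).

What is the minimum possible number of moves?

6

Any route passes through (5,1) somewhere between (5,4) and (3,2). Summing Manhattan distances along the two legs ((5,4) → (5,1) → (3,2)) gives a lower bound of 3 + 3 = 6 moves.
A route of 6 moves achieves this: (5,4) → (5,3) → (5,2) → (5,1) → (4,1) → (3,1) → (3,2).
Since 6 matches the lower bound, it is optimal.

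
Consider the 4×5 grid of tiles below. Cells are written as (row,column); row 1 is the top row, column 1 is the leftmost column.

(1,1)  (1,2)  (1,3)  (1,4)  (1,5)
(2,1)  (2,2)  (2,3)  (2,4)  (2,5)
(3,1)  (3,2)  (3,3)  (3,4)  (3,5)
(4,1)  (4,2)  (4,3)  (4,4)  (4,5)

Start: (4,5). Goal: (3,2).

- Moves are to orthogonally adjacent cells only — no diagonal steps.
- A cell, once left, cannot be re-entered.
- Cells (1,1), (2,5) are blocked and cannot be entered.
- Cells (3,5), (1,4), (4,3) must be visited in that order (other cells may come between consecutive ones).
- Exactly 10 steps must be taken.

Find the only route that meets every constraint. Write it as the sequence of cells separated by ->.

The waypoints must appear in the order (3,5), (1,4), (4,3), with no cell reused.
Route from (4,5): up to (3,5), left to (3,4), 2× up (reaching (1,4)), left to (1,3), 3× down (reaching (4,3)), left to (4,2), up to (3,2) — 10 moves in all.
Check: order respected ((3,5) at step 1, (1,4) at step 4, (4,3) at step 8); 10 moves as required.

(4,5) -> (3,5) -> (3,4) -> (2,4) -> (1,4) -> (1,3) -> (2,3) -> (3,3) -> (4,3) -> (4,2) -> (3,2)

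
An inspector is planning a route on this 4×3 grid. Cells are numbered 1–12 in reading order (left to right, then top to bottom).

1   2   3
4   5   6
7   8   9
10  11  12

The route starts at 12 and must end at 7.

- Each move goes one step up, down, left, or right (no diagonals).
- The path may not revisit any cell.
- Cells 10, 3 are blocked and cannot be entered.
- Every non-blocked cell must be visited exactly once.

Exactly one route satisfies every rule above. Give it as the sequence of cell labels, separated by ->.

12 -> 11 -> 8 -> 9 -> 6 -> 5 -> 2 -> 1 -> 4 -> 7

Need to visit all 10 open cells exactly once, starting at 12 and ending at 7.
Route from 12: left to 11, up to 8, right to 9, up to 6, left to 5, up to 2, left to 1, 2× down (reaching 7) — 9 moves in all.
Check: all 10 open cells covered.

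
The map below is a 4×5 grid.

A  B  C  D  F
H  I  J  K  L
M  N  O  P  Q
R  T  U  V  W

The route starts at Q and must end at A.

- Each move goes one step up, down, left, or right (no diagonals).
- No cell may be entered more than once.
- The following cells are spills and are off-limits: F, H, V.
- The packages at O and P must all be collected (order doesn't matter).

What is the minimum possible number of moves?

Any route passes through O and P in some order between Q and A. Summing Manhattan distances along each leg and taking the cheapest ordering (Q → P → O → A) gives a lower bound of 1 + 1 + 4 = 6 moves.
A route of 6 moves achieves this: Q → P → O → J → C → B → A.
Since 6 matches the lower bound, it is optimal.

6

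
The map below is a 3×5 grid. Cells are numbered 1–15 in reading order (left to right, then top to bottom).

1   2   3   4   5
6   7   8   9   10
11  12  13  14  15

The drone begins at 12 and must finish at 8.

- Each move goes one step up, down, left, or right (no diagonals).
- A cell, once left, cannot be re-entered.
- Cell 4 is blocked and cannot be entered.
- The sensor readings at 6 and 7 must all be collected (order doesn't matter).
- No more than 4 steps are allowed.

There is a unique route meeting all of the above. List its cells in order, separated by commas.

The budget equals the shortest possible length, so every move has to be on a shortest route through the required cells.
Route from 12: left to 11, up to 6, 2× right (reaching 8) — 4 moves in all.
Check: all required cells visited; 4 ≤ 4 moves.

12, 11, 6, 7, 8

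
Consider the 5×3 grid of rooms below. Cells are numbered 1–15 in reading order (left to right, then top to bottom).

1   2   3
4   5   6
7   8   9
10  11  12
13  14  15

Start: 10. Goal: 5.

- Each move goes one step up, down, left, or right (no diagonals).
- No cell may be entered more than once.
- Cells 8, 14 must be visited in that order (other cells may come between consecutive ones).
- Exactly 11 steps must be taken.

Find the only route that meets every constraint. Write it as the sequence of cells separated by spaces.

10 7 8 11 14 15 12 9 6 3 2 5

The waypoints must appear in the order 8, 14, with no cell reused.
Route from 10: up 1 to 7, right 1 to 8, down 2 to 14, right 1 to 15, up 4 to 3, left 1 to 2, down 1 to 5 — 11 moves in all.
Check: order respected (8 at step 2, 14 at step 4); 11 moves as required.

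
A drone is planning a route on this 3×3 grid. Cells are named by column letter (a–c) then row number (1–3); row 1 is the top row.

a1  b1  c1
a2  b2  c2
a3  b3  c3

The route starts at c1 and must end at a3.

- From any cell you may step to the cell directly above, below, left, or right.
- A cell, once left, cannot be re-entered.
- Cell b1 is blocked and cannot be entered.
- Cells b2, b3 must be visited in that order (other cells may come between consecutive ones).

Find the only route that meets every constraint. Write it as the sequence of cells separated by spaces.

The waypoints must appear in the order b2, b3, with no cell reused.
Route from c1: down 1 to c2, left 1 to b2, down 1 to b3, left 1 to a3 — 4 moves in all.
Check: order respected (b2 at step 2, b3 at step 3).

c1 c2 b2 b3 a3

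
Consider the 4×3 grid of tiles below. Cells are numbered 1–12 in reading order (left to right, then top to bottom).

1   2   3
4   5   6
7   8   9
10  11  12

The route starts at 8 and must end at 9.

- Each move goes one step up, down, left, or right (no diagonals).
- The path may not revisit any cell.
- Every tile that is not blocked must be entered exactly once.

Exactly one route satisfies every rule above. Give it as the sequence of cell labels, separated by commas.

8, 5, 6, 3, 2, 1, 4, 7, 10, 11, 12, 9

Need to visit all 12 open cells exactly once, starting at 8 and ending at 9.
Cell 10 has only two open neighbours (7 and 11), so the path must pass straight through it: one of those is the cell it's entered from and the other is where it exits.
Route from 8: up to 5, right to 6, up to 3, 2× left (reaching 1), 3× down (reaching 10), 2× right (reaching 12), up to 9 — 11 moves in all.
Check: all 12 open cells covered.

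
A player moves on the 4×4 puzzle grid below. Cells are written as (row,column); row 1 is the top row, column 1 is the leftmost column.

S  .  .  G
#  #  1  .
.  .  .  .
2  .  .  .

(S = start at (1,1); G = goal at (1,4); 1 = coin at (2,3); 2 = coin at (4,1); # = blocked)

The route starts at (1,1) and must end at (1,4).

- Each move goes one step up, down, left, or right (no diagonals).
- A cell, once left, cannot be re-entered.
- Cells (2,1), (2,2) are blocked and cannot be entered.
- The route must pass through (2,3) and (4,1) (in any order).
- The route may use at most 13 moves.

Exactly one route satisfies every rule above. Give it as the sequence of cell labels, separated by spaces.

The 13-move cap with required stops at (2,3), (4,1) leaves no slack for detours.
Route from (1,1): 2× right (reaching (1,3)), 2× down (reaching (3,3)), 2× left (reaching (3,1)), down to (4,1), 3× right (reaching (4,4)), 3× up (reaching (1,4)) — 13 moves in all.
Check: all required cells visited; 13 ≤ 13 moves.

(1,1) (1,2) (1,3) (2,3) (3,3) (3,2) (3,1) (4,1) (4,2) (4,3) (4,4) (3,4) (2,4) (1,4)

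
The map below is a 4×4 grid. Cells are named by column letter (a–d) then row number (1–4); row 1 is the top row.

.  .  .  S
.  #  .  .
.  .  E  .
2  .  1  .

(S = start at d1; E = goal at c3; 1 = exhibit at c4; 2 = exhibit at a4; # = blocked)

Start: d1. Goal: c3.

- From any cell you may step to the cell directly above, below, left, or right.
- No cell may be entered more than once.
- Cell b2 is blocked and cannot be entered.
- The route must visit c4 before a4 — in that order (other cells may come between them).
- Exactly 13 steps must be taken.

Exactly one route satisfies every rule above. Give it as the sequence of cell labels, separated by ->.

The waypoints must appear in the order c4, a4, with no cell reused.
Route from d1: 3× down (reaching d4), 3× left (reaching a4), 3× up (reaching a1), 2× right (reaching c1), 2× down (reaching c3) — 13 moves in all.
Check: order respected (1 at step 4, 2 at step 6); 13 moves as required.

d1 -> d2 -> d3 -> d4 -> c4 -> b4 -> a4 -> a3 -> a2 -> a1 -> b1 -> c1 -> c2 -> c3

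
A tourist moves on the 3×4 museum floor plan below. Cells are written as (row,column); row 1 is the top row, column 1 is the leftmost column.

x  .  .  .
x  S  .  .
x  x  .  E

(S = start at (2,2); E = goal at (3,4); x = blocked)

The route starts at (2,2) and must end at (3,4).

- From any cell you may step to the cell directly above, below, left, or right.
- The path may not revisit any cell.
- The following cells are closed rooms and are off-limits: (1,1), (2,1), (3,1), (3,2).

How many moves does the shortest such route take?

3

The Manhattan distance from (2,2) to (3,4) is |2−3| + |2−4| = 3, so at least 3 moves are needed.
A route of 3 moves achieves this: (2,2) → (2,3) → (3,3) → (3,4).
Since 3 matches the lower bound, it is optimal.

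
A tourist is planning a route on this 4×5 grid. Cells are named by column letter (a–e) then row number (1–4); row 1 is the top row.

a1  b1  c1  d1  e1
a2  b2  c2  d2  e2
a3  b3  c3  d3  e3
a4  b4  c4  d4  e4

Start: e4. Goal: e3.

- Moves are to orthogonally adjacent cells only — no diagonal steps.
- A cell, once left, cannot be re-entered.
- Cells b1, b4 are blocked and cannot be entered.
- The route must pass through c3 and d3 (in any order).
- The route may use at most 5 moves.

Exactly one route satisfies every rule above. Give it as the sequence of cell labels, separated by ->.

e4 -> d4 -> c4 -> c3 -> d3 -> e3

The budget equals the shortest possible length, so every move has to be on a shortest route through the required cells.
Route from e4: 2× left (reaching c4), up to c3, 2× right (reaching e3) — 5 moves in all.
Check: all required cells visited; 5 ≤ 5 moves.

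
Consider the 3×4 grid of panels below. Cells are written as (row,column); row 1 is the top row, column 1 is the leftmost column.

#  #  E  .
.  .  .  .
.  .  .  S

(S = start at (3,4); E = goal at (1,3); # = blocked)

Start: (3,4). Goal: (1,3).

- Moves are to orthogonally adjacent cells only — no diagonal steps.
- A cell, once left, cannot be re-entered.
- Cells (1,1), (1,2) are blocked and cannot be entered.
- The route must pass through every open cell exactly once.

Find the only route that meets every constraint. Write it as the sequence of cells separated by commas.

Need to visit all 10 open cells exactly once, starting at (3,4) and ending at (1,3).
Cell (3,1) has only two open neighbours ((2,1) and (3,2)), so the path must pass straight through it: one of those is the cell it's entered from and the other is where it exits.
Route from (3,4): 3× left (reaching (3,1)), up to (2,1), 3× right (reaching (2,4)), up to (1,4), left to (1,3) — 9 moves in all.
Check: all 10 open cells covered.

(3,4), (3,3), (3,2), (3,1), (2,1), (2,2), (2,3), (2,4), (1,4), (1,3)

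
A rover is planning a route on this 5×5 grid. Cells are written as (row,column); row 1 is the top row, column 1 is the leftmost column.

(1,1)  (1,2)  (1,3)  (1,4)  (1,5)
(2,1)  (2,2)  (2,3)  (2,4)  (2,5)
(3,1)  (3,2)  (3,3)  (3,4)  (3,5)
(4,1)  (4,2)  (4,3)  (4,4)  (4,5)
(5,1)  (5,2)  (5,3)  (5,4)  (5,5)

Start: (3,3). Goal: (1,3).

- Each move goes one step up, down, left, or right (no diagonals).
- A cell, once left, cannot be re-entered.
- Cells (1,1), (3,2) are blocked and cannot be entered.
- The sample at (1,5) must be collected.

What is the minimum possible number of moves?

6

Any route passes through (1,5) somewhere between (3,3) and (1,3). Summing Manhattan distances along the two legs ((3,3) → (1,5) → (1,3)) gives a lower bound of 4 + 2 = 6 moves.
A route of 6 moves achieves this: (3,3) → (2,3) → (2,4) → (2,5) → (1,5) → (1,4) → (1,3).
Since 6 matches the lower bound, it is optimal.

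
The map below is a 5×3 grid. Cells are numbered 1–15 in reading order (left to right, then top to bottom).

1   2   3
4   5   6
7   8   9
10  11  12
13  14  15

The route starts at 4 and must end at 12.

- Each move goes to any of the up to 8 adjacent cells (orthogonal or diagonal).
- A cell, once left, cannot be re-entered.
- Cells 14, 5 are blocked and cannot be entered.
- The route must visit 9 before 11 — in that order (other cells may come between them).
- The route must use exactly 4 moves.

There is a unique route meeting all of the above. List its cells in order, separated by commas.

The waypoints must appear in the order 9, 11, with no cell reused.
Route from 4: down-right to 8, right to 9, down-left to 11, right to 12 — 4 moves in all.
Check: order respected (9 at step 2, 11 at step 3); 4 moves as required.

4, 8, 9, 11, 12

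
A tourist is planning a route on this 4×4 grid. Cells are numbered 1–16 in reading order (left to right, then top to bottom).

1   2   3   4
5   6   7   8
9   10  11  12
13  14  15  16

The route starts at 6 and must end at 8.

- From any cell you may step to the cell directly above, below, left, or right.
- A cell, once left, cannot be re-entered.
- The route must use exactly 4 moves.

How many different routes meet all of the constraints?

6

Need simple routes of exactly 4 moves from 6 to 8 (Manhattan distance 2, so 1 moves are spent on a detour and 1 undoing it).
Enumerating: 6 2 3 7 8 | 6 2 3 4 8 | 6 10 11 7 8 | 6 10 11 12 8 | 6 7 3 4 8 | 6 7 11 12 8.
That gives 6 routes.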